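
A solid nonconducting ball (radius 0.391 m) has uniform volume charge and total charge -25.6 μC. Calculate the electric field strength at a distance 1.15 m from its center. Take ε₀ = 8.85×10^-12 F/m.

E ≈ 1.74×10^5 N/C

Use a concentric Gaussian sphere at r = 1.15 m (r > R, so the entire charge is enclosed).
Q_enc = -25.6 μC = -2.56×10^-5 C.
By Gauss's law, ∮E·dA = E·4πr² = Q_enc/ε₀.
E = |Q_enc|/(4πε₀r²) = (2.56×10^-5)/(4π·8.85×10^-12·(1.15)²) = 1.74×10^5 N/C.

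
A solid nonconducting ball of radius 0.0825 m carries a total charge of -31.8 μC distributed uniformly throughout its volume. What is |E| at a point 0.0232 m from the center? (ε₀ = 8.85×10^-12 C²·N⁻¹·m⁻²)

|E| ≈ 1.18×10^7 N/C

Take a concentric spherical Gaussian surface of radius r = 0.0232 m (r < R).
For a uniform sphere the enclosed fraction is (r/R)³, so Q_enc = (-31.8 μC)(0.0232/0.0825)³ = -7.072e-7 C.
Gauss's law: E·4πr² = Q_enc/ε₀.
E = |Q_enc|/(4πε₀r²) = (7.072×10^-7)/(4π·8.85×10^-12·(0.0232)²) = 1.18×10^7 N/C.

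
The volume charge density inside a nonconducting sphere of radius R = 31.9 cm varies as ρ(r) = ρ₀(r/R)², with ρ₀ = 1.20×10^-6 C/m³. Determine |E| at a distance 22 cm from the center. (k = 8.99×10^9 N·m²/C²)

Use a concentric Gaussian sphere at r = 22 cm (r < R).
Q_enc = ∫₀^r ρ(r')·4πr'² dr' = (4πρ₀/R²) ∫₀^r r'^4 dr' = 4πρ₀ r^5/(5·R²) = 1.527×10^-8 C.
Since E is radial and uniform over the Gaussian sphere, Φ = E·4πr² = Q_enc/ε₀.
E = k|Q_enc|/r² = (8.99×10^9)(1.527×10^-8)/(0.22)² = 2.84×10^3 N/C.

|E| ≈ 2.84e3 N/C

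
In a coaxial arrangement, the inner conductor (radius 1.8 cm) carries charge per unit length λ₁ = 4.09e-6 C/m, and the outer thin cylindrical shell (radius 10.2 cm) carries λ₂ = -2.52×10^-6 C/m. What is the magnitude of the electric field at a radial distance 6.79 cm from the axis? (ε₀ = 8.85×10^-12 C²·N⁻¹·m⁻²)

Take a coaxial cylindrical Gaussian surface of radius r = 6.79 cm and length L (between the conductors, 1.8 cm < r < 10.2 cm).
The shell at 10.2 cm lies outside the Gaussian surface, so λ_enc = λ₁ = 4.09e-6 C/m.
Since E is radial and uniform over the curved surface, Φ = E·2πrL = Q_enc/ε₀ = λ_enc L/ε₀.
E = |λ_enc|/(2πε₀r) = (4.09×10^-6)/(2π·8.85×10^-12·0.0679) = 1.08×10^6 N/C.

|E| ≈ 1.08×10^6 V/m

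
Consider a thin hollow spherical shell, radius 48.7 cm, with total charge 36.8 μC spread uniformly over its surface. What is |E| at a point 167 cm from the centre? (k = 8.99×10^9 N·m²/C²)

By spherical symmetry E is radial; choose a Gaussian sphere of radius r = 167 cm (r > 48.7 cm).
The entire shell is enclosed: Q_enc = 3.68×10^-5 C.
Applying ∮E·dA = Q_enc/ε₀ with Φ = E(4πr²):
E = k|Q_enc|/r² = (8.99×10^9)(3.68×10^-5)/(1.67)² = 1.19e5 N/C.

|E| ≈ 1.19×10^5 N/C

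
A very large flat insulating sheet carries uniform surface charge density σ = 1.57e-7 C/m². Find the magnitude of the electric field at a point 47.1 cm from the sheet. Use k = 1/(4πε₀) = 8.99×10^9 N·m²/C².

E ≈ 8.87e3 N/C

Choose a cylindrical pillbox piercing the sheet, end faces (area A) parallel to it.
Only the two end caps contribute flux: Φ = 2EA. With Q_enc = σA, Gauss's law gives E = |σ|/(2ε₀).
E = 2πk|σ| = 2π(8.99×10^9)(1.57×10^-7) = 8.87×10^3 N/C.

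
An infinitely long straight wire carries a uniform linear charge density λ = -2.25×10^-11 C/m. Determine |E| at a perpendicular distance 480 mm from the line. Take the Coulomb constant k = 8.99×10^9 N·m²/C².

Choose a coaxial cylinder of radius r = 480 mm (arbitrary length L) as the Gaussian surface.
Q_enc = λL, so λ_enc = -2.25e-11 C/m.
Since E is radial and uniform over the curved surface, Φ = E·2πrL = Q_enc/ε₀ = λ_enc L/ε₀.
E = 2k|λ_enc|/r = 2(8.99×10^9)(2.25e-11)/(0.48) = 0.843 N/C.

|E| ≈ 0.843 N/C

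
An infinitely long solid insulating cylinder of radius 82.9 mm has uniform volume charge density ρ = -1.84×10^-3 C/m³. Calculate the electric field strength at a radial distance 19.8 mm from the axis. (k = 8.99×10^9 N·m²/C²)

Choose a coaxial cylinder of radius r = 19.8 mm (arbitrary length L) as the Gaussian surface (r < R).
Charge inside radius r per length L is ρ·πr²·L, so λ_enc = ρπr² = -2.266×10^-6 C/m.
Since E is radial and uniform over the curved surface, Φ = E·2πrL = Q_enc/ε₀ = λ_enc L/ε₀.
E = 2k|λ_enc|/r = 2(8.99×10^9)(2.266×10^-6)/(0.0198) = 2.06×10^6 N/C.

|E| ≈ 2.06e6 N/C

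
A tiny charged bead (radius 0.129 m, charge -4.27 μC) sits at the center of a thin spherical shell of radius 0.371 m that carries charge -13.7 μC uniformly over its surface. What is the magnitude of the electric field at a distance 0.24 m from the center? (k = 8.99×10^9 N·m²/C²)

|E| = 6.66e5 V/m

Symmetry ⇒ E = E(r) r̂. Gaussian sphere of radius r = 0.24 m (between the bodies, 0.129 m < r < 0.371 m).
Only the inner charge is enclosed; the outer shell contributes nothing inside itself. Q_enc = -4.27 μC = -4.27e-6 C.
Gauss's law: E·4πr² = Q_enc/ε₀.
E = k|Q_enc|/r² = (8.99×10^9)(4.27×10^-6)/(0.24)² = 6.66e5 N/C.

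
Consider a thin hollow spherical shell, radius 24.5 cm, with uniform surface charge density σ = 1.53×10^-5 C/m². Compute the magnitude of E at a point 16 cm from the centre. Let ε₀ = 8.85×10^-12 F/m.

|E| = 0 V/m

Use a concentric Gaussian sphere at r = 16 cm (inside the shell, r < 24.5 cm).
No charge lies within this surface, so Q_enc = 0 and Gauss's law gives E·4πr² = 0 ⇒ E = 0.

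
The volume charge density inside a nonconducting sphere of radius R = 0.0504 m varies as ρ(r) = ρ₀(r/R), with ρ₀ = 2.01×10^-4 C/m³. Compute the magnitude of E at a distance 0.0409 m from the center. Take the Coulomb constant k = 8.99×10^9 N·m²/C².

Take a concentric spherical Gaussian surface of radius r = 0.0409 m (r < R).
Integrate the density: Q_enc = 4π ∫₀^r ρ₀(r'/R)^1 r'² dr' = 4πρ₀ r^4/(4·R) = 3.506×10^-8 C.
Since E is radial and uniform over the Gaussian sphere, Φ = E·4πr² = Q_enc/ε₀.
E = k|Q_enc|/r² = (8.99×10^9)(3.506×10^-8)/(0.0409)² = 1.88×10^5 N/C.

|E| = 1.88e5 V/m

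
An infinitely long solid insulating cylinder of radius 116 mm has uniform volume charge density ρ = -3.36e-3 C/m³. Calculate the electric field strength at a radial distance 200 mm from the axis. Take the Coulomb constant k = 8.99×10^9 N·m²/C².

Coaxial Gaussian cylinder, radius r = 200 mm, length L (r > 116 mm, full cross-section enclosed).
λ_enc = ρ·πR² = (-3.36e-3)π(0.116)² = -1.42×10^-4 C/m.
Gauss's law: E·2πrL = λ_enc L/ε₀.
E = 2k|λ_enc|/r = 2(8.99×10^9)(1.42×10^-4)/(0.2) = 1.28×10^7 N/C.

E ≈ 1.28×10^7 N/C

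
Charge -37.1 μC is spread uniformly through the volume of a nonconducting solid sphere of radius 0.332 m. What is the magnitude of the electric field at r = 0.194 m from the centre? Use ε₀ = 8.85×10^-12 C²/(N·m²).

By spherical symmetry E is radial; choose a Gaussian sphere of radius r = 0.194 m (r < R).
Only the charge within r is enclosed: Q_enc = Q·(r/R)³ = (-37.1 μC)·(0.194 m/0.332 m)³ = -7.402×10^-6 C.
By Gauss's law, ∮E·dA = E·4πr² = Q_enc/ε₀.
E = |Q_enc|/(4πε₀r²) = (7.402e-6)/(4π·8.85×10^-12·(0.194)²) = 1.77×10^6 N/C.

|E| ≈ 1.77×10^6 V/m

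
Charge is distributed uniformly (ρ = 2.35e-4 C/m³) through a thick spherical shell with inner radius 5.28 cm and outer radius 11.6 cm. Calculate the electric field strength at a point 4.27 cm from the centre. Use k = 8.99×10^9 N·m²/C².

By spherical symmetry E is radial; choose a Gaussian sphere of radius r = 4.27 cm (r < 5.28 cm, inside the empty cavity).
No charge is enclosed, so by Gauss's law E·4πr² = 0 ⇒ E = 0.

|E| = 0 V/m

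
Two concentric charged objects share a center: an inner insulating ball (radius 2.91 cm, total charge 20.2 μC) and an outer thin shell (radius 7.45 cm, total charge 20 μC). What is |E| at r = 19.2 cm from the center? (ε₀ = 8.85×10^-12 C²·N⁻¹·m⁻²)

Use a concentric Gaussian sphere at r = 19.2 cm (r > 7.45 cm, enclosing both).
Q_enc = (20.2 μC) + (20 μC) = 4.02×10^-5 C.
Applying ∮E·dA = Q_enc/ε₀ with Φ = E(4πr²):
E = |Q_enc|/(4πε₀r²) = (4.02×10^-5)/(4π·8.85×10^-12·(0.192)²) = 9.81e6 N/C.

E = 9.81e6 V/m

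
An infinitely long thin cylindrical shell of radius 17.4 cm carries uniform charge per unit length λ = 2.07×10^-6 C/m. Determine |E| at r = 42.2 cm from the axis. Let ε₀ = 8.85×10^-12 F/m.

Choose a coaxial cylinder of radius r = 42.2 cm (arbitrary length L) as the Gaussian surface (r > 17.4 cm).
The full line charge is enclosed: λ_enc = 2.07e-6 C/m.
Since E is radial and uniform over the curved surface, Φ = E·2πrL = Q_enc/ε₀ = λ_enc L/ε₀.
E = |λ_enc|/(2πε₀r) = (2.07e-6)/(2π·8.85×10^-12·0.422) = 8.82×10^4 N/C.

E = 8.82e4 N/C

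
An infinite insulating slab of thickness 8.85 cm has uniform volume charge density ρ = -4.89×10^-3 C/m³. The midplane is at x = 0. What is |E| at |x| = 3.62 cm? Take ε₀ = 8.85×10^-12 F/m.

E = 2.00×10^7 V/m

By symmetry E is perpendicular to the slab. A Gaussian pillbox from −3.62 cm to +3.62 cm (face area A) lies entirely within the slab.
Q_enc = ρ·(2x)·A and flux = 2EA, so 2EA = 2ρxA/ε₀ ⇒ E = |ρ|x/ε₀.
E = (4.89×10^-3)(0.0362)/(8.85×10^-12) = 2.00×10^7 N/C.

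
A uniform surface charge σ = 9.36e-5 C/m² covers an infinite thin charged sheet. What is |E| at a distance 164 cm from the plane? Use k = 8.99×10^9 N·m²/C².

By planar symmetry E is perpendicular to the sheet and uniform; use a Gaussian pillbox with flat faces of area A on each side of the sheet.
Only the two end caps contribute flux: Φ = 2EA. With Q_enc = σA, Gauss's law gives E = |σ|/(2ε₀).
E = 2πk|σ| = 2π(8.99×10^9)(9.36×10^-5) = 5.29×10^6 N/C.

E = 5.29×10^6 V/m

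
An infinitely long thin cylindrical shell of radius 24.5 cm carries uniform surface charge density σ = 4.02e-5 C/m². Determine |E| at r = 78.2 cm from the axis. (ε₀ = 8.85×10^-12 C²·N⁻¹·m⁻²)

E ≈ 1.42×10^6 V/m

Take a coaxial cylindrical Gaussian surface of radius r = 78.2 cm and length L (r > 24.5 cm).
The whole shell is enclosed: λ_enc = σ·2πR = (4.02×10^-5)·2π·(0.245) = 6.188×10^-5 C/m.
By Gauss's law (flux through the curved wall only), E·2πrL = λ_enc L/ε₀.
E = |λ_enc|/(2πε₀r) = (6.188×10^-5)/(2π·8.85×10^-12·0.782) = 1.42e6 N/C.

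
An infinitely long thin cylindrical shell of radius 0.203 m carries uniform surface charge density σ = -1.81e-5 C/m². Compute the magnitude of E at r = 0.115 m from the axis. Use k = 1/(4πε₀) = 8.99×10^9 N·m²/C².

E = 0

By cylindrical symmetry E is radial; use a coaxial Gaussian cylinder of radius 0.115 m and length L (r < 0.203 m, inside the shell).
No charge is enclosed, so Gauss's law gives E·2πrL = 0 ⇒ E = 0.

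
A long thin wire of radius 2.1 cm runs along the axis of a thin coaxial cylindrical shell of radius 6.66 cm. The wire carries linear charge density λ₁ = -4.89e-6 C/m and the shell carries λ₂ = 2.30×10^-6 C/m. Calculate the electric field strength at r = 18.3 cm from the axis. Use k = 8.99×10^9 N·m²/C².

2.54×10^5 N/C

Take a coaxial cylindrical Gaussian surface of radius r = 18.3 cm and length L (r > 6.66 cm, enclosing both).
λ_enc = λ₁ + λ₂ = (-4.89×10^-6) + (2.30×10^-6) = -2.59×10^-6 C/m.
Applying ∮E·dA = Q_enc/ε₀ with the end caps contributing no flux:
E = 2k|λ_enc|/r = 2(8.99×10^9)(2.59e-6)/(0.183) = 2.54e5 N/C.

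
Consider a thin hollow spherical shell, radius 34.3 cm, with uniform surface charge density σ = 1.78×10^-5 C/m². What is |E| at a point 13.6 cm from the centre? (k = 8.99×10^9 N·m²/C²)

Symmetry ⇒ E = E(r) r̂. Gaussian sphere of radius r = 13.6 cm (inside the shell, r < 34.3 cm).
All the charge is outside the Gaussian surface: Q_enc = 0, hence E = 0 everywhere inside the shell.

|E| = 0 V/m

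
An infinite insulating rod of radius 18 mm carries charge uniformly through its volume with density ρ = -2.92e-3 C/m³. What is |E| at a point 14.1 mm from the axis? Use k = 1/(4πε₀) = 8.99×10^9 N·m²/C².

Coaxial Gaussian cylinder, radius r = 14.1 mm, length L (r < R).
Enclosed charge per unit length: λ_enc = ρ·πr² = (-2.92e-3)π(0.0141)² = -1.824×10^-6 C/m.
Since E is radial and uniform over the curved surface, Φ = E·2πrL = Q_enc/ε₀ = λ_enc L/ε₀.
E = 2k|λ_enc|/r = 2(8.99×10^9)(1.824×10^-6)/(0.0141) = 2.33×10^6 N/C.

E ≈ 2.33e6 N/C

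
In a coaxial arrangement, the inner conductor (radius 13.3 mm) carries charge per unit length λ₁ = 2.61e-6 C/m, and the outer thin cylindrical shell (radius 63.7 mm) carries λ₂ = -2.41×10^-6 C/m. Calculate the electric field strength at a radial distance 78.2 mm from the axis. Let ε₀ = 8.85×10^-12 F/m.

By cylindrical symmetry E is radial; use a coaxial Gaussian cylinder of radius 78.2 mm and length L (r > 63.7 mm, enclosing both).
λ_enc = λ₁ + λ₂ = (2.61×10^-6) + (-2.41e-6) = 2.00×10^-7 C/m.
Since E is radial and uniform over the curved surface, Φ = E·2πrL = Q_enc/ε₀ = λ_enc L/ε₀.
E = |λ_enc|/(2πε₀r) = (2.00e-7)/(2π·8.85×10^-12·0.0782) = 4.60e4 N/C.

|E| = 4.60×10^4 N/C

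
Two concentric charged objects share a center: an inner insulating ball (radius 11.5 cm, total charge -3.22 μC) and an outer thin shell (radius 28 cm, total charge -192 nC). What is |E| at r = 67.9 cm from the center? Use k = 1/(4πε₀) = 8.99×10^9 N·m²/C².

Use a concentric Gaussian sphere at r = 67.9 cm (r > 28 cm, enclosing both).
Q_enc = (-3.22 μC) + (-192 nC) = -3.412×10^-6 C.
Applying ∮E·dA = Q_enc/ε₀ with Φ = E(4πr²):
E = k|Q_enc|/r² = (8.99×10^9)(3.412×10^-6)/(0.679)² = 6.65×10^4 N/C.

|E| ≈ 6.65×10^4 N/C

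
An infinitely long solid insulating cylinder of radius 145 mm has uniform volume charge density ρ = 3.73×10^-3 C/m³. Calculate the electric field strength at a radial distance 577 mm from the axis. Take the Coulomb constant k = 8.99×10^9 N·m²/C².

Coaxial Gaussian cylinder, radius r = 577 mm, length L (r > 145 mm, full cross-section enclosed).
λ_enc = ρ·πR² = (3.73×10^-3)π(0.145)² = 2.464e-4 C/m.
Since E is radial and uniform over the curved surface, Φ = E·2πrL = Q_enc/ε₀ = λ_enc L/ε₀.
E = 2k|λ_enc|/r = 2(8.99×10^9)(2.464e-4)/(0.577) = 7.68e6 N/C.

|E| = 7.68e6 N/C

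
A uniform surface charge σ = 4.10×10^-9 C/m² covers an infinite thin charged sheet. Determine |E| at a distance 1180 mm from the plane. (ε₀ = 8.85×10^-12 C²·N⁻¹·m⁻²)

Choose a cylindrical pillbox piercing the sheet, end faces (area A) parallel to it.
Flux Φ = 2EA and Q_enc = σA, so 2EA = σA/ε₀ ⇒ E = |σ|/(2ε₀), independent of distance.
E = |σ|/(2ε₀) = (4.10×10^-9)/(2·8.85×10^-12) = 232 N/C.

232 N/C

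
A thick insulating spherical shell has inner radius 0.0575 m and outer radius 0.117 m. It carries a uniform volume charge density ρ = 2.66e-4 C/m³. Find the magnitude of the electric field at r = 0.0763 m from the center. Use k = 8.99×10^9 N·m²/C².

|E| ≈ 4.37×10^5 N/C

By spherical symmetry E is radial; choose a Gaussian sphere of radius r = 0.0763 m (within the shell material, 0.0575 m < r < 0.117 m).
Enclosed charge is the volume from a to r: Q_enc = (4π/3)ρ(r³ − a³) = 2.831×10^-7 C.
Gauss's law: E·4πr² = Q_enc/ε₀.
E = k|Q_enc|/r² = (8.99×10^9)(2.831×10^-7)/(0.0763)² = 4.37×10^5 N/C.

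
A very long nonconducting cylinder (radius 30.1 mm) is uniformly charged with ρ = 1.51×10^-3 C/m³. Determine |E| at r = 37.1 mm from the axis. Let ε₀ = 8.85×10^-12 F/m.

Take a coaxial cylindrical Gaussian surface of radius r = 37.1 mm and length L (r > 30.1 mm, full cross-section enclosed).
λ_enc = ρ·πR² = (1.51e-3)π(0.0301)² = 4.298×10^-6 C/m.
Since E is radial and uniform over the curved surface, Φ = E·2πrL = Q_enc/ε₀ = λ_enc L/ε₀.
E = |λ_enc|/(2πε₀r) = (4.298e-6)/(2π·8.85×10^-12·0.0371) = 2.08e6 N/C.

|E| = 2.08e6 N/C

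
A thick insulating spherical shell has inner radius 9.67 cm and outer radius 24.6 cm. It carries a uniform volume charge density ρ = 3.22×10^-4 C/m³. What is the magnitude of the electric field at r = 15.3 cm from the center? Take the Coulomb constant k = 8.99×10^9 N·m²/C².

Take a concentric spherical Gaussian surface of radius r = 15.3 cm (within the shell material, 9.67 cm < r < 24.6 cm).
Enclosed charge is the volume from a to r: Q_enc = (4π/3)ρ(r³ − a³) = 3.611e-6 C.
Since E is radial and uniform over the Gaussian sphere, Φ = E·4πr² = Q_enc/ε₀.
E = k|Q_enc|/r² = (8.99×10^9)(3.611e-6)/(0.153)² = 1.39e6 N/C.

|E| ≈ 1.39e6 N/C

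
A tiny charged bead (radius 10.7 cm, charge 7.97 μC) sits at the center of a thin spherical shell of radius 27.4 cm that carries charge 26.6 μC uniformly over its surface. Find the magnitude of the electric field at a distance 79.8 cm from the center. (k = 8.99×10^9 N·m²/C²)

Symmetry ⇒ E = E(r) r̂. Gaussian sphere of radius r = 79.8 cm (r > 27.4 cm, enclosing both).
Q_enc = (7.97 μC) + (26.6 μC) = 3.457×10^-5 C.
By Gauss's law, ∮E·dA = E·4πr² = Q_enc/ε₀.
E = k|Q_enc|/r² = (8.99×10^9)(3.457×10^-5)/(0.798)² = 4.88×10^5 N/C.

|E| = 4.88e5 V/m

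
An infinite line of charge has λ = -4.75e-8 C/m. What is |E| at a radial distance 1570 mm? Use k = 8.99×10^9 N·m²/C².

By cylindrical symmetry E is radial; use a coaxial Gaussian cylinder of radius 1570 mm and length L.
Q_enc = λL, so λ_enc = -4.75×10^-8 C/m.
Since E is radial and uniform over the curved surface, Φ = E·2πrL = Q_enc/ε₀ = λ_enc L/ε₀.
E = 2k|λ_enc|/r = 2(8.99×10^9)(4.75×10^-8)/(1.57) = 544 N/C.

E ≈ 544 N/C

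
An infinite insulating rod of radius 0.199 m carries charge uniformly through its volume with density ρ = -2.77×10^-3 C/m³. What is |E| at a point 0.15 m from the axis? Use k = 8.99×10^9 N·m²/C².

Coaxial Gaussian cylinder, radius r = 0.15 m, length L (r < R).
Enclosed charge per unit length: λ_enc = ρ·πr² = (-2.77e-3)π(0.15)² = -1.958e-4 C/m.
Applying ∮E·dA = Q_enc/ε₀ with the end caps contributing no flux:
E = 2k|λ_enc|/r = 2(8.99×10^9)(1.958×10^-4)/(0.15) = 2.35×10^7 N/C.

E = 2.35×10^7 N/C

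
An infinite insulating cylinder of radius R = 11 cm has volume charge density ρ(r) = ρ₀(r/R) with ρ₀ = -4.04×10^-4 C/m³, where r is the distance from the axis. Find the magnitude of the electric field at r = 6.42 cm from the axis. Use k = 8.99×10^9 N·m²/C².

5.70e5 N/C

Coaxial Gaussian cylinder, radius r = 6.42 cm, length L (r < R).
Integrating ρ over the cross-section to radius r: λ_enc = (2πρ₀/R) ∫₀^r r'^2 dr' = 2πρ₀ r^3/(3·R) = -2.035×10^-6 C/m.
By Gauss's law (flux through the curved wall only), E·2πrL = λ_enc L/ε₀.
E = 2k|λ_enc|/r = 2(8.99×10^9)(2.035×10^-6)/(0.0642) = 5.70×10^5 N/C.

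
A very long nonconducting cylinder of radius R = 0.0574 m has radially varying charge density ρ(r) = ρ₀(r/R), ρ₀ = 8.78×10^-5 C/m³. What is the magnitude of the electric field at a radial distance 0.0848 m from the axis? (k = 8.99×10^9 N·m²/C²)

Take a coaxial cylindrical Gaussian surface of radius r = 0.0848 m and length L (r > R, full charge per length enclosed).
λ_enc = 2π ∫₀^R ρ₀(r'/R)^1 r' dr' = 2πρ₀R²/3 = 6.059e-7 C/m.
Applying ∮E·dA = Q_enc/ε₀ with the end caps contributing no flux:
E = 2k|λ_enc|/r = 2(8.99×10^9)(6.059e-7)/(0.0848) = 1.28×10^5 N/C.

|E| = 1.28×10^5 V/m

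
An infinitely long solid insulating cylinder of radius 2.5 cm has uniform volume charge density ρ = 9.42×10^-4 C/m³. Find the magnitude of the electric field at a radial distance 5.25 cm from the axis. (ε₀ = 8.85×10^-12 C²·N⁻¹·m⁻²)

|E| = 6.34e5 N/C

Take a coaxial cylindrical Gaussian surface of radius r = 5.25 cm and length L (r > 2.5 cm, full cross-section enclosed).
λ_enc = ρ·πR² = (9.42×10^-4)π(0.025)² = 1.85×10^-6 C/m.
By Gauss's law (flux through the curved wall only), E·2πrL = λ_enc L/ε₀.
E = |λ_enc|/(2πε₀r) = (1.85e-6)/(2π·8.85×10^-12·0.0525) = 6.34×10^5 N/C.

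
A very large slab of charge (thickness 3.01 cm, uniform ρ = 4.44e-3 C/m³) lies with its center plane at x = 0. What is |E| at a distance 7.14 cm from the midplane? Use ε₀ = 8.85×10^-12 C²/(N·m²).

The point |x| = 7.14 cm lies outside the slab (half-thickness 0.01505 m). A symmetric pillbox spanning the full slab encloses Q_enc = ρ·d·A.
Flux = 2EA ⇒ E = |ρ|d/(2ε₀), independent of distance outside.
E = (4.44×10^-3)(0.0301)/(2·8.85×10^-12) = 7.55e6 N/C.

E ≈ 7.55e6 N/C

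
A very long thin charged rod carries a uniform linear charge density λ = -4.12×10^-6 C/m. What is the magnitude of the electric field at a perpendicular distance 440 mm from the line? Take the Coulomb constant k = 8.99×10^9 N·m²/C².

|E| = 1.68e5 N/C

Take a coaxial cylindrical Gaussian surface of radius r = 440 mm and length L.
Q_enc = λL, so λ_enc = -4.12×10^-6 C/m.
Gauss's law: E·2πrL = λ_enc L/ε₀.
E = 2k|λ_enc|/r = 2(8.99×10^9)(4.12×10^-6)/(0.44) = 1.68×10^5 N/C.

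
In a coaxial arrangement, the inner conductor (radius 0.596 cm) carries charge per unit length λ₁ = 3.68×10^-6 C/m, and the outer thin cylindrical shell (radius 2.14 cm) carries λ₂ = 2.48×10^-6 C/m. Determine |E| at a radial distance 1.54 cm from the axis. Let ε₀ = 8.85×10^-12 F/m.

|E| = 4.30×10^6 N/C

By cylindrical symmetry E is radial; use a coaxial Gaussian cylinder of radius 1.54 cm and length L (between the conductors, 0.596 cm < r < 2.14 cm).
The shell at 2.14 cm lies outside the Gaussian surface, so λ_enc = λ₁ = 3.68×10^-6 C/m.
Gauss's law: E·2πrL = λ_enc L/ε₀.
E = |λ_enc|/(2πε₀r) = (3.68×10^-6)/(2π·8.85×10^-12·0.0154) = 4.30×10^6 N/C.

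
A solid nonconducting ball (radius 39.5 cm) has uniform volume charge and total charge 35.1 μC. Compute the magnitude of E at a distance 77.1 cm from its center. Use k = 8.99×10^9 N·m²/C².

Take a concentric spherical Gaussian surface of radius r = 77.1 cm (r > R, so the entire charge is enclosed).
Q_enc = 35.1 μC = 3.51×10^-5 C.
Applying ∮E·dA = Q_enc/ε₀ with Φ = E(4πr²):
E = k|Q_enc|/r² = (8.99×10^9)(3.51×10^-5)/(0.771)² = 5.31e5 N/C.

E ≈ 5.31×10^5 N/C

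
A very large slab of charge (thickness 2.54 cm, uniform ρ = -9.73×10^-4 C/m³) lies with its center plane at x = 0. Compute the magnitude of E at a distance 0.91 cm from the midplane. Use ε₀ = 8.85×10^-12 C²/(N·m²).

By symmetry E is perpendicular to the slab. A Gaussian pillbox from −0.91 cm to +0.91 cm (face area A) lies entirely within the slab.
Q_enc = ρ·(2x)·A and flux = 2EA, so 2EA = 2ρxA/ε₀ ⇒ E = |ρ|x/ε₀.
E = (9.73×10^-4)(0.0091)/(8.85×10^-12) = 1.00×10^6 N/C.

E = 1.00×10^6 V/m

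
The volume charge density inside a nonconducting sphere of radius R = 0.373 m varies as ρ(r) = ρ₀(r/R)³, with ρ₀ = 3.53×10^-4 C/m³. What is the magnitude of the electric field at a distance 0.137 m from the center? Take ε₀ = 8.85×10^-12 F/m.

Use a concentric Gaussian sphere at r = 0.137 m (r < R).
Integrate the density: Q_enc = 4π ∫₀^r ρ₀(r'/R)^3 r'² dr' = 4πρ₀ r^6/(6·R³) = 9.42×10^-8 C.
Applying ∮E·dA = Q_enc/ε₀ with Φ = E(4πr²):
E = |Q_enc|/(4πε₀r²) = (9.42e-8)/(4π·8.85×10^-12·(0.137)²) = 4.51e4 N/C.

E = 4.51×10^4 N/C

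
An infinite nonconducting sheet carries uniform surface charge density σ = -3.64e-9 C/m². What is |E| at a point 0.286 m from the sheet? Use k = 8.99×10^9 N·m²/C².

|E| ≈ 206 N/C

The symmetry is planar: E is normal to the sheet and the same magnitude on both sides. Take a pillbox straddling the sheet with end-cap area A.
Flux Φ = 2EA and Q_enc = σA, so 2EA = σA/ε₀ ⇒ E = |σ|/(2ε₀), independent of distance.
E = 2πk|σ| = 2π(8.99×10^9)(3.64×10^-9) = 206 N/C.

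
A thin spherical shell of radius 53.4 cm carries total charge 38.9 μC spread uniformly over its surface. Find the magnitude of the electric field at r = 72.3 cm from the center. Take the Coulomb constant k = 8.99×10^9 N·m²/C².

|E| = 6.69×10^5 V/m

By spherical symmetry E is radial; choose a Gaussian sphere of radius r = 72.3 cm (r > 53.4 cm).
The entire shell is enclosed: Q_enc = 3.89e-5 C.
Applying ∮E·dA = Q_enc/ε₀ with Φ = E(4πr²):
E = k|Q_enc|/r² = (8.99×10^9)(3.89×10^-5)/(0.723)² = 6.69×10^5 N/C.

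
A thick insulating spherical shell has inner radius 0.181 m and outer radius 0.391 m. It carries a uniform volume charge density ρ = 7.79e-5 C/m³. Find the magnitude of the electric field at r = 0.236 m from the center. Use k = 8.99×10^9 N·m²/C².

Take a concentric spherical Gaussian surface of radius r = 0.236 m (within the shell material, 0.181 m < r < 0.391 m).
Enclosed charge is the volume from a to r: Q_enc = (4π/3)ρ(r³ − a³) = 2.354×10^-6 C.
Since E is radial and uniform over the Gaussian sphere, Φ = E·4πr² = Q_enc/ε₀.
E = k|Q_enc|/r² = (8.99×10^9)(2.354×10^-6)/(0.236)² = 3.80×10^5 N/C.

|E| ≈ 3.80×10^5 V/m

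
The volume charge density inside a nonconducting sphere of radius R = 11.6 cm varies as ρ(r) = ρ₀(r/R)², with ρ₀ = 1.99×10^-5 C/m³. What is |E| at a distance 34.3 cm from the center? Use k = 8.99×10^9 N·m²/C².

E = 5.97×10^3 N/C

Take a concentric spherical Gaussian surface of radius r = 34.3 cm (r > R, all charge enclosed).
Q_enc = 4π ∫₀^R ρ₀(r'/R)^2 r'² dr' = 4πρ₀R³/5 = 7.807e-8 C.
Gauss's law: E·4πr² = Q_enc/ε₀.
E = k|Q_enc|/r² = (8.99×10^9)(7.807e-8)/(0.343)² = 5.97e3 N/C.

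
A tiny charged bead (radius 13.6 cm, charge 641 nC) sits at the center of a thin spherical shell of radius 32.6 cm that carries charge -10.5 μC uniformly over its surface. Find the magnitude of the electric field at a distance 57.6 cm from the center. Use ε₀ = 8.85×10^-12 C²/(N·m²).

E ≈ 2.67e5 N/C

Take a concentric spherical Gaussian surface of radius r = 57.6 cm (r > 32.6 cm, enclosing both).
Q_enc = (641 nC) + (-10.5 μC) = -9.859e-6 C.
By Gauss's law, ∮E·dA = E·4πr² = Q_enc/ε₀.
E = |Q_enc|/(4πε₀r²) = (9.859×10^-6)/(4π·8.85×10^-12·(0.576)²) = 2.67×10^5 N/C.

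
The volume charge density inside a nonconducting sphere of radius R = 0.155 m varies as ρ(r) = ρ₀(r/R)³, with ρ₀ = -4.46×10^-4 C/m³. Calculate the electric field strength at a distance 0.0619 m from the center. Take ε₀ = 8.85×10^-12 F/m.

E = 3.31×10^4 V/m

Use a concentric Gaussian sphere at r = 0.0619 m (r < R).
Q_enc = ∫₀^r ρ(r')·4πr'² dr' = (4πρ₀/R³) ∫₀^r r'^5 dr' = 4πρ₀ r^6/(6·R³) = -1.411e-8 C.
Since E is radial and uniform over the Gaussian sphere, Φ = E·4πr² = Q_enc/ε₀.
E = |Q_enc|/(4πε₀r²) = (1.411e-8)/(4π·8.85×10^-12·(0.0619)²) = 3.31e4 N/C.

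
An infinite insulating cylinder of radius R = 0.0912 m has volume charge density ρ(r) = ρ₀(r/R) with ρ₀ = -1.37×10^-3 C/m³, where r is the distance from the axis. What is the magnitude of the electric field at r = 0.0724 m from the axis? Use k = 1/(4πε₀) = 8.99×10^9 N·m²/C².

Choose a coaxial cylinder of radius r = 0.0724 m (arbitrary length L) as the Gaussian surface (r < R).
λ_enc = ∫₀^r ρ(r')·2πr' dr' = (2πρ₀/R)·r^3/3 = -1.194×10^-5 C/m.
Applying ∮E·dA = Q_enc/ε₀ with the end caps contributing no flux:
E = 2k|λ_enc|/r = 2(8.99×10^9)(1.194e-5)/(0.0724) = 2.97e6 N/C.

E = 2.97×10^6 V/m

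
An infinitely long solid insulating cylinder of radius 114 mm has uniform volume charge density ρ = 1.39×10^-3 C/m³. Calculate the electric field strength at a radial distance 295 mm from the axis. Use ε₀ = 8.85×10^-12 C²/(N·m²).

Choose a coaxial cylinder of radius r = 295 mm (arbitrary length L) as the Gaussian surface (r > 114 mm, full cross-section enclosed).
λ_enc = ρ·πR² = (1.39e-3)π(0.114)² = 5.675×10^-5 C/m.
By Gauss's law (flux through the curved wall only), E·2πrL = λ_enc L/ε₀.
E = |λ_enc|/(2πε₀r) = (5.675×10^-5)/(2π·8.85×10^-12·0.295) = 3.46×10^6 N/C.

|E| ≈ 3.46×10^6 N/C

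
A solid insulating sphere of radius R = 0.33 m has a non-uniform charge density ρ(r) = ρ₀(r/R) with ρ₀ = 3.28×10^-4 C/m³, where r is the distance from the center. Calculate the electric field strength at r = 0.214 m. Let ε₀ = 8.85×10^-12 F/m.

1.29×10^6 N/C

Take a concentric spherical Gaussian surface of radius r = 0.214 m (r < R).
Integrate the density: Q_enc = 4π ∫₀^r ρ₀(r'/R)^1 r'² dr' = 4πρ₀ r^4/(4·R) = 6.549×10^-6 C.
Since E is radial and uniform over the Gaussian sphere, Φ = E·4πr² = Q_enc/ε₀.
E = |Q_enc|/(4πε₀r²) = (6.549×10^-6)/(4π·8.85×10^-12·(0.214)²) = 1.29×10^6 N/C.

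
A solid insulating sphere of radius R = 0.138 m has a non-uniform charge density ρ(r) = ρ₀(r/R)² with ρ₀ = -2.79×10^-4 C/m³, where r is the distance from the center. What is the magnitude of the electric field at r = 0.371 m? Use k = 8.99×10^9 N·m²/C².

Symmetry ⇒ E = E(r) r̂. Gaussian sphere of radius r = 0.371 m (r > R, all charge enclosed).
Q_enc = 4π ∫₀^R ρ₀(r'/R)^2 r'² dr' = 4πρ₀R³/5 = -1.843×10^-6 C.
Applying ∮E·dA = Q_enc/ε₀ with Φ = E(4πr²):
E = k|Q_enc|/r² = (8.99×10^9)(1.843e-6)/(0.371)² = 1.20×10^5 N/C.

|E| = 1.20e5 N/C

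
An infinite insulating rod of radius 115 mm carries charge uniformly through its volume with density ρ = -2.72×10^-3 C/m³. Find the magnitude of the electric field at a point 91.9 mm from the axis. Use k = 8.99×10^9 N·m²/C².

|E| ≈ 1.41×10^7 N/C

Take a coaxial cylindrical Gaussian surface of radius r = 91.9 mm and length L (r < R).
Charge inside radius r per length L is ρ·πr²·L, so λ_enc = ρπr² = -7.217e-5 C/m.
Gauss's law: E·2πrL = λ_enc L/ε₀.
E = 2k|λ_enc|/r = 2(8.99×10^9)(7.217×10^-5)/(0.0919) = 1.41e7 N/C.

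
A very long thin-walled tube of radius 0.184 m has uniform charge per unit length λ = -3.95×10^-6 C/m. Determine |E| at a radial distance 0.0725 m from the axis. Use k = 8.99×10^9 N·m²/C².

|E| = 0 N/C

Take a coaxial cylindrical Gaussian surface of radius r = 0.0725 m and length L (r < 0.184 m, inside the shell).
All the surface charge lies outside this cylinder: Q_enc = 0, hence E = 0.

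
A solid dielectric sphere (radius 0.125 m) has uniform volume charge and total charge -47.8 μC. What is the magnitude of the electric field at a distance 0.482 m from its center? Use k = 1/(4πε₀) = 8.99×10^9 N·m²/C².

Use a concentric Gaussian sphere at r = 0.482 m (r > R, so the entire charge is enclosed).
Q_enc = -47.8 μC = -4.78×10^-5 C.
Applying ∮E·dA = Q_enc/ε₀ with Φ = E(4πr²):
E = k|Q_enc|/r² = (8.99×10^9)(4.78×10^-5)/(0.482)² = 1.85×10^6 N/C.

E = 1.85×10^6 V/m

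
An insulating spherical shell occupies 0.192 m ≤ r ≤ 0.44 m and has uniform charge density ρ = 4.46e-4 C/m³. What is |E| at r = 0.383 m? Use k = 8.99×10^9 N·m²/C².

Take a concentric spherical Gaussian surface of radius r = 0.383 m (within the shell material, 0.192 m < r < 0.44 m).
Enclosed charge is the volume from a to r: Q_enc = (4π/3)ρ(r³ − a³) = 9.174×10^-5 C.
Applying ∮E·dA = Q_enc/ε₀ with Φ = E(4πr²):
E = k|Q_enc|/r² = (8.99×10^9)(9.174×10^-5)/(0.383)² = 5.62e6 N/C.

E = 5.62×10^6 V/m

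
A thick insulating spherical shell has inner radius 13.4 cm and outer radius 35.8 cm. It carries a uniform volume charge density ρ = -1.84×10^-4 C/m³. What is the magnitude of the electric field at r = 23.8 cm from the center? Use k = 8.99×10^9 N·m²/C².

Take a concentric spherical Gaussian surface of radius r = 23.8 cm (within the shell material, 13.4 cm < r < 35.8 cm).
Enclosed charge is the volume from a to r: Q_enc = (4π/3)ρ(r³ − a³) = -8.536×10^-6 C.
Applying ∮E·dA = Q_enc/ε₀ with Φ = E(4πr²):
E = k|Q_enc|/r² = (8.99×10^9)(8.536e-6)/(0.238)² = 1.35×10^6 N/C.

|E| ≈ 1.35×10^6 N/C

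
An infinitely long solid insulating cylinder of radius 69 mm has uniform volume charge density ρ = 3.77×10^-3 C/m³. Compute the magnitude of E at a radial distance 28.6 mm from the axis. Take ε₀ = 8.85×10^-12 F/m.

E = 6.09e6 V/m

By cylindrical symmetry E is radial; use a coaxial Gaussian cylinder of radius 28.6 mm and length L (r < R).
Charge inside radius r per length L is ρ·πr²·L, so λ_enc = ρπr² = 9.688e-6 C/m.
Applying ∮E·dA = Q_enc/ε₀ with the end caps contributing no flux:
E = |λ_enc|/(2πε₀r) = (9.688×10^-6)/(2π·8.85×10^-12·0.0286) = 6.09×10^6 N/C.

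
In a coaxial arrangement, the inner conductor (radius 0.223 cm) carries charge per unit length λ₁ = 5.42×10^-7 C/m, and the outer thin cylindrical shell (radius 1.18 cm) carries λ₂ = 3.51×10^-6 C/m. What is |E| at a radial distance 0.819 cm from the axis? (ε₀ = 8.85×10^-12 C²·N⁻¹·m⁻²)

Coaxial Gaussian cylinder, radius r = 0.819 cm, length L (between the conductors, 0.223 cm < r < 1.18 cm).
Only the inner wire is enclosed; the outer shell contributes nothing inside itself. λ_enc = λ₁ = 5.42×10^-7 C/m.
Since E is radial and uniform over the curved surface, Φ = E·2πrL = Q_enc/ε₀ = λ_enc L/ε₀.
E = |λ_enc|/(2πε₀r) = (5.42×10^-7)/(2π·8.85×10^-12·0.00819) = 1.19×10^6 N/C.

E = 1.19e6 V/m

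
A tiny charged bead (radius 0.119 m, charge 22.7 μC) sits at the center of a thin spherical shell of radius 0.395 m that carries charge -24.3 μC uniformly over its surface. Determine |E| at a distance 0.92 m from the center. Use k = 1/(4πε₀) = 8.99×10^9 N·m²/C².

Take a concentric spherical Gaussian surface of radius r = 0.92 m (r > 0.395 m, enclosing both).
Q_enc = (22.7 μC) + (-24.3 μC) = -1.60×10^-6 C.
By Gauss's law, ∮E·dA = E·4πr² = Q_enc/ε₀.
E = k|Q_enc|/r² = (8.99×10^9)(1.60×10^-6)/(0.92)² = 1.70×10^4 N/C.

|E| = 1.70e4 N/C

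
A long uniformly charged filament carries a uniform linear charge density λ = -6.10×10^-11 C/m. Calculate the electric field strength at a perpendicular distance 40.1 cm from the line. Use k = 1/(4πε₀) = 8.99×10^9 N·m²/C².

Choose a coaxial cylinder of radius r = 40.1 cm (arbitrary length L) as the Gaussian surface.
Q_enc = λL, so λ_enc = -6.10×10^-11 C/m.
Gauss's law: E·2πrL = λ_enc L/ε₀.
E = 2k|λ_enc|/r = 2(8.99×10^9)(6.10e-11)/(0.401) = 2.74 N/C.

2.74 N/C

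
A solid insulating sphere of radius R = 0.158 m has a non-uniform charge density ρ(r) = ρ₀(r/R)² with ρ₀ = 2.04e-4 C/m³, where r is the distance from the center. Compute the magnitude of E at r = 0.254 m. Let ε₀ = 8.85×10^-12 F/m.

Use a concentric Gaussian sphere at r = 0.254 m (r > R, all charge enclosed).
Q_enc = 4π ∫₀^R ρ₀(r'/R)^2 r'² dr' = 4πρ₀R³/5 = 2.022×10^-6 C.
Gauss's law: E·4πr² = Q_enc/ε₀.
E = |Q_enc|/(4πε₀r²) = (2.022×10^-6)/(4π·8.85×10^-12·(0.254)²) = 2.82e5 N/C.

E ≈ 2.82e5 V/m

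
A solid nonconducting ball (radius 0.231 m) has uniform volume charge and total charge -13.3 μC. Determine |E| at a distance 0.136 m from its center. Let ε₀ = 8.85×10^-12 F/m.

Symmetry ⇒ E = E(r) r̂. Gaussian sphere of radius r = 0.136 m (r < R).
Only the charge within r is enclosed: Q_enc = Q·(r/R)³ = (-13.3 μC)·(0.136 m/0.231 m)³ = -2.714×10^-6 C.
By Gauss's law, ∮E·dA = E·4πr² = Q_enc/ε₀.
E = |Q_enc|/(4πε₀r²) = (2.714e-6)/(4π·8.85×10^-12·(0.136)²) = 1.32×10^6 N/C.

|E| ≈ 1.32×10^6 V/m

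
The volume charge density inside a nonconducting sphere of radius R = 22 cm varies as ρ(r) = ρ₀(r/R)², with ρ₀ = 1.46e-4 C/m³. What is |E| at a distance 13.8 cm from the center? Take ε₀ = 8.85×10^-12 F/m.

Symmetry ⇒ E = E(r) r̂. Gaussian sphere of radius r = 13.8 cm (r < R).
Q_enc = ∫₀^r ρ(r')·4πr'² dr' = (4πρ₀/R²) ∫₀^r r'^4 dr' = 4πρ₀ r^5/(5·R²) = 3.794e-7 C.
Since E is radial and uniform over the Gaussian sphere, Φ = E·4πr² = Q_enc/ε₀.
E = |Q_enc|/(4πε₀r²) = (3.794×10^-7)/(4π·8.85×10^-12·(0.138)²) = 1.79e5 N/C.

|E| = 1.79×10^5 V/m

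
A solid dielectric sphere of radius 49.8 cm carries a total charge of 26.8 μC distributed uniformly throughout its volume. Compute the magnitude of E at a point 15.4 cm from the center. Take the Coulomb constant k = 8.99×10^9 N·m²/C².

E = 3.00×10^5 N/C

Take a concentric spherical Gaussian surface of radius r = 15.4 cm (r < R).
For a uniform sphere the enclosed fraction is (r/R)³, so Q_enc = (26.8 μC)(0.154/0.498)³ = 7.925e-7 C.
By Gauss's law, ∮E·dA = E·4πr² = Q_enc/ε₀.
E = k|Q_enc|/r² = (8.99×10^9)(7.925×10^-7)/(0.154)² = 3.00×10^5 N/C.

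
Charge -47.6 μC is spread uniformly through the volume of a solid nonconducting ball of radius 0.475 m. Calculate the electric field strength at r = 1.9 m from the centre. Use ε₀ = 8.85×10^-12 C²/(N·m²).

By spherical symmetry E is radial; choose a Gaussian sphere of radius r = 1.9 m (r > R, so the entire charge is enclosed).
Q_enc = -47.6 μC = -4.76×10^-5 C.
Applying ∮E·dA = Q_enc/ε₀ with Φ = E(4πr²):
E = |Q_enc|/(4πε₀r²) = (4.76×10^-5)/(4π·8.85×10^-12·(1.9)²) = 1.19×10^5 N/C.

|E| = 1.19e5 V/m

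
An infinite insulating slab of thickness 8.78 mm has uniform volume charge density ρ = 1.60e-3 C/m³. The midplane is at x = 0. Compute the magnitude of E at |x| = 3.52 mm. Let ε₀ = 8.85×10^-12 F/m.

E = 6.36×10^5 N/C

By symmetry E is perpendicular to the slab. A Gaussian pillbox from −3.52 mm to +3.52 mm (face area A) lies entirely within the slab.
Q_enc = ρ·(2x)·A and flux = 2EA, so 2EA = 2ρxA/ε₀ ⇒ E = |ρ|x/ε₀.
E = (1.60×10^-3)(0.00352)/(8.85×10^-12) = 6.36×10^5 N/C.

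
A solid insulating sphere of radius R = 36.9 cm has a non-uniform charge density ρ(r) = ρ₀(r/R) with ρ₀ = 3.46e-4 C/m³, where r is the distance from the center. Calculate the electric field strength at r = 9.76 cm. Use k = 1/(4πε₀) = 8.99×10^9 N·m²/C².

|E| = 2.52×10^5 N/C

Use a concentric Gaussian sphere at r = 9.76 cm (r < R).
Integrate the density: Q_enc = 4π ∫₀^r ρ₀(r'/R)^1 r'² dr' = 4πρ₀ r^4/(4·R) = 2.673e-7 C.
Gauss's law: E·4πr² = Q_enc/ε₀.
E = k|Q_enc|/r² = (8.99×10^9)(2.673×10^-7)/(0.0976)² = 2.52e5 N/C.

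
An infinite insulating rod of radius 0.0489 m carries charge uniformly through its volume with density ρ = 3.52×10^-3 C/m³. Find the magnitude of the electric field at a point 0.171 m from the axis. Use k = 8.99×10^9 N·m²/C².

Coaxial Gaussian cylinder, radius r = 0.171 m, length L (r > 0.0489 m, full cross-section enclosed).
λ_enc = ρ·πR² = (3.52×10^-3)π(0.0489)² = 2.644×10^-5 C/m.
Applying ∮E·dA = Q_enc/ε₀ with the end caps contributing no flux:
E = 2k|λ_enc|/r = 2(8.99×10^9)(2.644×10^-5)/(0.171) = 2.78e6 N/C.

|E| ≈ 2.78e6 N/C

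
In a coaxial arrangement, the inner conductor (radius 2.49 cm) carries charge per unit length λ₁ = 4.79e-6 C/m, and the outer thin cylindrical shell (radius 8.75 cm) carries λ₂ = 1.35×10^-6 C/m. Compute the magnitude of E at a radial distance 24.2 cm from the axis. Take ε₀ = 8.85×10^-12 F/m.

E = 4.56×10^5 N/C

By cylindrical symmetry E is radial; use a coaxial Gaussian cylinder of radius 24.2 cm and length L (r > 8.75 cm, enclosing both).
λ_enc = λ₁ + λ₂ = (4.79×10^-6) + (1.35×10^-6) = 6.14×10^-6 C/m.
Since E is radial and uniform over the curved surface, Φ = E·2πrL = Q_enc/ε₀ = λ_enc L/ε₀.
E = |λ_enc|/(2πε₀r) = (6.14e-6)/(2π·8.85×10^-12·0.242) = 4.56×10^5 N/C.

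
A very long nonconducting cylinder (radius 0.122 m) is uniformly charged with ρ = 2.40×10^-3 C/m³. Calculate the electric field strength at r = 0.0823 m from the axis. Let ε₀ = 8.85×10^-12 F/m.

|E| = 1.12e7 N/C

Choose a coaxial cylinder of radius r = 0.0823 m (arbitrary length L) as the Gaussian surface (r < R).
Charge inside radius r per length L is ρ·πr²·L, so λ_enc = ρπr² = 5.107×10^-5 C/m.
Since E is radial and uniform over the curved surface, Φ = E·2πrL = Q_enc/ε₀ = λ_enc L/ε₀.
E = |λ_enc|/(2πε₀r) = (5.107e-5)/(2π·8.85×10^-12·0.0823) = 1.12e7 N/C.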